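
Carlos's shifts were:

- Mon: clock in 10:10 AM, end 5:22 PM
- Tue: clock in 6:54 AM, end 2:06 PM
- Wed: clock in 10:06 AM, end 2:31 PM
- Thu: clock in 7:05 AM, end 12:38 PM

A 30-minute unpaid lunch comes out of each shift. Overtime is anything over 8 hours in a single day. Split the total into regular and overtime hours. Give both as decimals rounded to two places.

Regular 22.37 hours, overtime 0.00 hours

Mon: 10:10 AM–5:22 PM = 7 h 12 min; less 30 min break → 6 h 42 min
Tue: 6:54 AM–2:06 PM = 7 h 12 min; less 30 min break → 6 h 42 min
Wed: 10:06 AM–2:31 PM = 4 h 25 min; less 30 min break → 3 h 55 min
Thu: 7:05 AM–12:38 PM = 5 h 33 min; less 30 min break → 5 h 3 min
Mon reg 6 h 42 min / OT 0 h 0 min; Tue reg 6 h 42 min / OT 0 h 0 min; Wed reg 3 h 55 min / OT 0 h 0 min; Thu reg 5 h 3 min / OT 0 h 0 min.
Totals: regular 22 h 22 min, overtime 0 h 0 min.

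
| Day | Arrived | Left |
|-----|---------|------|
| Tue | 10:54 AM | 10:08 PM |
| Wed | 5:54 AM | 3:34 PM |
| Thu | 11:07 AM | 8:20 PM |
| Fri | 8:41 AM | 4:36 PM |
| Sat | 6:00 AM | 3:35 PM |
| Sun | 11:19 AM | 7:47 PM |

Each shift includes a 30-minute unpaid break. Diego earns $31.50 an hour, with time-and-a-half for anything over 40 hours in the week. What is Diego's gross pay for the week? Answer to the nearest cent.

Tue: 10:54 AM–10:08 PM = 11 h 14 min; less 30 min break → 10 h 44 min
Wed: 5:54 AM–3:34 PM = 9 h 40 min; less 30 min break → 9 h 10 min
Thu: 11:07 AM–8:20 PM = 9 h 13 min; less 30 min break → 8 h 43 min
Fri: 8:41 AM–4:36 PM = 7 h 55 min; less 30 min break → 7 h 25 min
Sat: 6:00 AM–3:35 PM = 9 h 35 min; less 30 min break → 9 h 5 min
Sun: 11:19 AM–7:47 PM = 8 h 28 min; less 30 min break → 7 h 58 min
Total worked: 53 h 5 min = 3185 min.
Regular 40 h 0 min = 2400 min at $31.50/h; overtime 13 h 5 min = 785 min at $47.25/h.
Pay = (2400 × $31.50 + 785 × $47.25) ÷ 60 = $1878.19.

$1878.19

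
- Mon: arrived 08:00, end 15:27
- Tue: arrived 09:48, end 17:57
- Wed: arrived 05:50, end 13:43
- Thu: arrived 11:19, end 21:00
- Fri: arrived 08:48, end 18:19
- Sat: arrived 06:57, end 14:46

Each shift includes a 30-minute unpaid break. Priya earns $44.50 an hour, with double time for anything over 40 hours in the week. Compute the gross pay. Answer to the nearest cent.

$2447.50

Mon: 08:00–15:27 = 7 h 27 min; less 30 min break → 6 h 57 min
Tue: 09:48–17:57 = 8 h 9 min; less 30 min break → 7 h 39 min
Wed: 05:50–13:43 = 7 h 53 min; less 30 min break → 7 h 23 min
Thu: 11:19–21:00 = 9 h 41 min; less 30 min break → 9 h 11 min
Fri: 08:48–18:19 = 9 h 31 min; less 30 min break → 9 h 1 min
Sat: 06:57–14:46 = 7 h 49 min; less 30 min break → 7 h 19 min
Total worked: 47 h 30 min = 2850 min.
Regular 40 h 0 min = 2400 min at $44.50/h; overtime 7 h 30 min = 450 min at $89.00/h.
Pay = (2400 × $44.50 + 450 × $89.00) ÷ 60 = $2447.50.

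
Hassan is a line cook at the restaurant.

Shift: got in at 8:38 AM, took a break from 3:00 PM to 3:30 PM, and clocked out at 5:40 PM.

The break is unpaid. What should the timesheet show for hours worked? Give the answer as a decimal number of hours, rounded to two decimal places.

8.53 hours

Shift: 8:38 AM–5:40 PM = 9 h 2 min; less 30 min break → 8 h 32 min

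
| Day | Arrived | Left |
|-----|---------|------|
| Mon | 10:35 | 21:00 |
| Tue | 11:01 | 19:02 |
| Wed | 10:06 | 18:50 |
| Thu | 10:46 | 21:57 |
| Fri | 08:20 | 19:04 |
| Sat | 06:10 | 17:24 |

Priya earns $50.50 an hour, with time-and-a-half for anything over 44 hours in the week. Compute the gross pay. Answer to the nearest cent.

$3457.99

Mon: 10:35–21:00 = 10 h 25 min
Tue: 11:01–19:02 = 8 h 1 min
Wed: 10:06–18:50 = 8 h 44 min
Thu: 10:46–21:57 = 11 h 11 min
Fri: 08:20–19:04 = 10 h 44 min
Sat: 06:10–17:24 = 11 h 14 min
Total worked: 60 h 19 min = 3619 min.
Regular 44 h 0 min = 2640 min at $50.50/h; overtime 16 h 19 min = 979 min at $75.75/h.
Pay = (2640 × $50.50 + 979 × $75.75) ÷ 60 = $3457.99.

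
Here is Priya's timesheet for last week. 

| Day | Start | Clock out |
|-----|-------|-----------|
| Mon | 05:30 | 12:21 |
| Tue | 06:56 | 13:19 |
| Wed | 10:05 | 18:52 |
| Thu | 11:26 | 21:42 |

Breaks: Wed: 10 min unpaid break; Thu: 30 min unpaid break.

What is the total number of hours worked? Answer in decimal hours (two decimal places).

31.62 hours

Mon: 05:30–12:21 = 6 h 51 min
Tue: 06:56–13:19 = 6 h 23 min
Wed: 10:05–18:52 = 8 h 47 min; less 10 min break → 8 h 37 min
Thu: 11:26–21:42 = 10 h 16 min; less 30 min break → 9 h 46 min
Total: 6 h 51 min + 6 h 23 min + 8 h 37 min + 9 h 46 min = 31 h 37 min.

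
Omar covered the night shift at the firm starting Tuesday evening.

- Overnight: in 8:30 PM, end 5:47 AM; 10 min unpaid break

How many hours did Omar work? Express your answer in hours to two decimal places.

Overnight: 8:30 PM → midnight = 3 h 30 min; midnight → 5:47 AM = 5 h 47 min; span 9 h 17 min; less 10 min break → 9 h 7 min

9.12 hours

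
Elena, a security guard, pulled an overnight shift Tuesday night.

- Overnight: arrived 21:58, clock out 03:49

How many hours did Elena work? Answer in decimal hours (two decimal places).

5.85 hours

Overnight: 21:58 → midnight = 2 h 2 min; midnight → 03:49 = 3 h 49 min; span 5 h 51 min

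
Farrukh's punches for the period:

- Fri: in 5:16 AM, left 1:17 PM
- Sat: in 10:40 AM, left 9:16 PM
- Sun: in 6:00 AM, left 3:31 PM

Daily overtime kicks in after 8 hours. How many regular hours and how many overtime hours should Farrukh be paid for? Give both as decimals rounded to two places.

Fri: 5:16 AM–1:17 PM = 8 h 1 min
Sat: 10:40 AM–9:16 PM = 10 h 36 min
Sun: 6:00 AM–3:31 PM = 9 h 31 min
Fri reg 8 h 0 min / OT 0 h 1 min; Sat reg 8 h 0 min / OT 2 h 36 min; Sun reg 8 h 0 min / OT 1 h 31 min.
Totals: regular 24 h 0 min, overtime 4 h 8 min.

Regular 24.00 hours, overtime 4.13 hours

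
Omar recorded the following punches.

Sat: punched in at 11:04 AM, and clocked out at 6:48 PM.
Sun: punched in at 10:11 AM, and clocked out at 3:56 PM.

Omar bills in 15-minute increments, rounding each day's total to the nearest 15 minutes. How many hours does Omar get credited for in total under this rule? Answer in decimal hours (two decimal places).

13.50 hours

Sat: 11:04 AM–6:48 PM = 7 h 44 min → rounds to 7 h 45 min
Sun: 10:11 AM–3:56 PM = 5 h 45 min → rounds to 5 h 45 min
Total credited: 13 h 30 min.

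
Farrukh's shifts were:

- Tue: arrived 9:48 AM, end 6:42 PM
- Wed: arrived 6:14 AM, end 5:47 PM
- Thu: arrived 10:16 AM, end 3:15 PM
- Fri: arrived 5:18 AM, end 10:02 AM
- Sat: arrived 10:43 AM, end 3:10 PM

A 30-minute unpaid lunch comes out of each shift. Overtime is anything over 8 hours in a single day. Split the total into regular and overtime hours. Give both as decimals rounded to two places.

Regular 28.67 hours, overtime 3.45 hours

Tue: 9:48 AM–6:42 PM = 8 h 54 min; less 30 min break → 8 h 24 min
Wed: 6:14 AM–5:47 PM = 11 h 33 min; less 30 min break → 11 h 3 min
Thu: 10:16 AM–3:15 PM = 4 h 59 min; less 30 min break → 4 h 29 min
Fri: 5:18 AM–10:02 AM = 4 h 44 min; less 30 min break → 4 h 14 min
Sat: 10:43 AM–3:10 PM = 4 h 27 min; less 30 min break → 3 h 57 min
Tue reg 8 h 0 min / OT 0 h 24 min; Wed reg 8 h 0 min / OT 3 h 3 min; Thu reg 4 h 29 min / OT 0 h 0 min; Fri reg 4 h 14 min / OT 0 h 0 min; Sat reg 3 h 57 min / OT 0 h 0 min.
Totals: regular 28 h 40 min, overtime 3 h 27 min.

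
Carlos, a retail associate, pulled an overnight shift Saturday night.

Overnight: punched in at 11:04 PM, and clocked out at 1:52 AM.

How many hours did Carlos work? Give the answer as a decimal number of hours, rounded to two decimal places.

Overnight: 11:04 PM → midnight = 0 h 56 min; midnight → 1:52 AM = 1 h 52 min; span 2 h 48 min

2.80 hours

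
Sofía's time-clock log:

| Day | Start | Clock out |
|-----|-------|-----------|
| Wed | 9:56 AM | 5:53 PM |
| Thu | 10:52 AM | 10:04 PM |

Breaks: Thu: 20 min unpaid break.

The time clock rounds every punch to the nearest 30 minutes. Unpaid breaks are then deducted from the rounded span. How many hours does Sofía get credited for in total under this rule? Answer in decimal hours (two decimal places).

Wed: in 9:56 AM→10:00 AM, out 5:53 PM→6:00 PM; 8 h 0 min
Thu: in 10:52 AM→11:00 AM, out 10:04 PM→10:00 PM; 11 h 0 min − 20 min = 10 h 40 min
Total credited: 18 h 40 min.

18.67 hours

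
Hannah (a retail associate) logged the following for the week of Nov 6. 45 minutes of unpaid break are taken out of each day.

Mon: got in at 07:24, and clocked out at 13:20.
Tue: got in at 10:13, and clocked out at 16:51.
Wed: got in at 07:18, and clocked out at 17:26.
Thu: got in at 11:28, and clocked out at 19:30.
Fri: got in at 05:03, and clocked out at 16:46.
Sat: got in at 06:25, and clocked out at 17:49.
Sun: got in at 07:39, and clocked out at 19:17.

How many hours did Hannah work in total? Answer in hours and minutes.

60 h 14 min

Mon: 07:24–13:20 = 5 h 56 min; less 45 min break → 5 h 11 min
Tue: 10:13–16:51 = 6 h 38 min; less 45 min break → 5 h 53 min
Wed: 07:18–17:26 = 10 h 8 min; less 45 min break → 9 h 23 min
Thu: 11:28–19:30 = 8 h 2 min; less 45 min break → 7 h 17 min
Fri: 05:03–16:46 = 11 h 43 min; less 45 min break → 10 h 58 min
Sat: 06:25–17:49 = 11 h 24 min; less 45 min break → 10 h 39 min
Sun: 07:39–19:17 = 11 h 38 min; less 45 min break → 10 h 53 min
Total: 5 h 11 min + 5 h 53 min + 9 h 23 min + 7 h 17 min + 10 h 58 min + 10 h 39 min + 10 h 53 min = 60 h 14 min.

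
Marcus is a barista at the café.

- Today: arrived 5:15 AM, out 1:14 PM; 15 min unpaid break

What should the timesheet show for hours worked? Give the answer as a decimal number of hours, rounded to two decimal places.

Today: 5:15 AM–1:14 PM = 7 h 59 min; less 15 min break → 7 h 44 min

7.73 hours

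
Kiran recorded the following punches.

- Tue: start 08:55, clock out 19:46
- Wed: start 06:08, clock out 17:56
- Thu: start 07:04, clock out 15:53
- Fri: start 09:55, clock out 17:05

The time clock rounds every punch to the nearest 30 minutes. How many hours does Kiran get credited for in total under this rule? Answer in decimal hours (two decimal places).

39.00 hours

Tue: in 08:55→09:00, out 19:46→20:00; 11 h 0 min
Wed: in 06:08→06:00, out 17:56→18:00; 12 h 0 min
Thu: in 07:04→07:00, out 15:53→16:00; 9 h 0 min
Fri: in 09:55→10:00, out 17:05→17:00; 7 h 0 min
Total credited: 39 h 0 min.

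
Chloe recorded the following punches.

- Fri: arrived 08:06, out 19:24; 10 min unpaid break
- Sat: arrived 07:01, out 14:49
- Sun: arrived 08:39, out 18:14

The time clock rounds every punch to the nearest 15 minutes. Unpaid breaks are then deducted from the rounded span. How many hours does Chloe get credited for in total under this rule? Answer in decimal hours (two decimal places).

Fri: in 08:06→08:00, out 19:24→19:30; 11 h 30 min − 10 min = 11 h 20 min
Sat: in 07:01→07:00, out 14:49→14:45; 7 h 45 min
Sun: in 08:39→08:45, out 18:14→18:15; 9 h 30 min
Total credited: 28 h 35 min.

28.58 hours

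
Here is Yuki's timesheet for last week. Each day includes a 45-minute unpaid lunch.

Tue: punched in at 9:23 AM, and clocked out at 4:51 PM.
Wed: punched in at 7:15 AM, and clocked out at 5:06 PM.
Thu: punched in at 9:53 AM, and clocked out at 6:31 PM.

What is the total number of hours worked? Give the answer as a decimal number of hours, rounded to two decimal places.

23.70 hours

Tue: 9:23 AM–4:51 PM = 7 h 28 min; less 45 min break → 6 h 43 min
Wed: 7:15 AM–5:06 PM = 9 h 51 min; less 45 min break → 9 h 6 min
Thu: 9:53 AM–6:31 PM = 8 h 38 min; less 45 min break → 7 h 53 min
Total: 6 h 43 min + 9 h 6 min + 7 h 53 min = 23 h 42 min.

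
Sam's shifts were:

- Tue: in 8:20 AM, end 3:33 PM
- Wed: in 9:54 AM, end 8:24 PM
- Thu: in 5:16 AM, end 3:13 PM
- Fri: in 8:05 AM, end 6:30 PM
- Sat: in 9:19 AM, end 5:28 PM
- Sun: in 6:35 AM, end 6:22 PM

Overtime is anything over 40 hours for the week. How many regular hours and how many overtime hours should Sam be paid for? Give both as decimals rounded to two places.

Regular 40.00 hours, overtime 18.02 hours

Tue: 8:20 AM–3:33 PM = 7 h 13 min
Wed: 9:54 AM–8:24 PM = 10 h 30 min
Thu: 5:16 AM–3:13 PM = 9 h 57 min
Fri: 8:05 AM–6:30 PM = 10 h 25 min
Sat: 9:19 AM–5:28 PM = 8 h 9 min
Sun: 6:35 AM–6:22 PM = 11 h 47 min
Total worked: 58 h 1 min = 58.02 h.
Threshold 40 h → overtime 18 h 1 min, regular 40 h 0 min.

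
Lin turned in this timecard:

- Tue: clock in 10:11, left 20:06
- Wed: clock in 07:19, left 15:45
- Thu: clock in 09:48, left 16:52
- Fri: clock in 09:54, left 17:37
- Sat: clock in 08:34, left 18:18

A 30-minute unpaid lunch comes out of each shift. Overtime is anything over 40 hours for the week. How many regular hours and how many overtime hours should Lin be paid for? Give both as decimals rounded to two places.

Regular 40.00 hours, overtime 0.37 hours

Tue: 10:11–20:06 = 9 h 55 min; less 30 min break → 9 h 25 min
Wed: 07:19–15:45 = 8 h 26 min; less 30 min break → 7 h 56 min
Thu: 09:48–16:52 = 7 h 4 min; less 30 min break → 6 h 34 min
Fri: 09:54–17:37 = 7 h 43 min; less 30 min break → 7 h 13 min
Sat: 08:34–18:18 = 9 h 44 min; less 30 min break → 9 h 14 min
Total worked: 40 h 22 min = 40.37 h.
Threshold 40 h → overtime 0 h 22 min, regular 40 h 0 min.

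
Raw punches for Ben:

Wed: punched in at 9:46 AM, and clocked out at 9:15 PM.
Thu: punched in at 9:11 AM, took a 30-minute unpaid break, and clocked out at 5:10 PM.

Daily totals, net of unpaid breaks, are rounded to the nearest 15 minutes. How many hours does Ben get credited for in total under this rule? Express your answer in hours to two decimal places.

Wed: 9:46 AM–9:15 PM = 11 h 29 min → rounds to 11 h 30 min
Thu: 9:11 AM–5:10 PM = 7 h 59 min − 30 min = 7 h 29 min → rounds to 7 h 30 min
Total credited: 19 h 0 min.

19.00 hours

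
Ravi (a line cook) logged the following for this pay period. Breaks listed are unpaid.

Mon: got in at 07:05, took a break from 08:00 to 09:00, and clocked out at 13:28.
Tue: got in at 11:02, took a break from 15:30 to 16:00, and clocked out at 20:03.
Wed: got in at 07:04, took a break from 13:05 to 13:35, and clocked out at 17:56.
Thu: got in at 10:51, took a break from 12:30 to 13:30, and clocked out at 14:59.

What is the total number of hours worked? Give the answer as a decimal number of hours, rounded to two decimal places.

27.40 hours

Mon: 07:05–13:28 = 6 h 23 min; less 60 min break → 5 h 23 min
Tue: 11:02–20:03 = 9 h 1 min; less 30 min break → 8 h 31 min
Wed: 07:04–17:56 = 10 h 52 min; less 30 min break → 10 h 22 min
Thu: 10:51–14:59 = 4 h 8 min; less 60 min break → 3 h 8 min
Total: 5 h 23 min + 8 h 31 min + 10 h 22 min + 3 h 8 min = 27 h 24 min.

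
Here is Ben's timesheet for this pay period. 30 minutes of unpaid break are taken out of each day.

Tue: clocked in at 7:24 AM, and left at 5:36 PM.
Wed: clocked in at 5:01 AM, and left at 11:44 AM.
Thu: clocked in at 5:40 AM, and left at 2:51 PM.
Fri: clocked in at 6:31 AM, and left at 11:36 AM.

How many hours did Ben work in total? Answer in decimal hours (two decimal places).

29.18 hours

Tue: 7:24 AM–5:36 PM = 10 h 12 min; less 30 min break → 9 h 42 min
Wed: 5:01 AM–11:44 AM = 6 h 43 min; less 30 min break → 6 h 13 min
Thu: 5:40 AM–2:51 PM = 9 h 11 min; less 30 min break → 8 h 41 min
Fri: 6:31 AM–11:36 AM = 5 h 5 min; less 30 min break → 4 h 35 min
Total: 9 h 42 min + 6 h 13 min + 8 h 41 min + 4 h 35 min = 29 h 11 min.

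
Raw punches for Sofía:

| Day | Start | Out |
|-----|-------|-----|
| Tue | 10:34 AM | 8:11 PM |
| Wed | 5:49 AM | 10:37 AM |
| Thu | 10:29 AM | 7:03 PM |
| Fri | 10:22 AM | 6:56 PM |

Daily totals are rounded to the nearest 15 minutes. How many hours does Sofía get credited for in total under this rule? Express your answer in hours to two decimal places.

Tue: 10:34 AM–8:11 PM = 9 h 37 min → rounds to 9 h 30 min
Wed: 5:49 AM–10:37 AM = 4 h 48 min → rounds to 4 h 45 min
Thu: 10:29 AM–7:03 PM = 8 h 34 min → rounds to 8 h 30 min
Fri: 10:22 AM–6:56 PM = 8 h 34 min → rounds to 8 h 30 min
Total credited: 31 h 15 min.

31.25 hours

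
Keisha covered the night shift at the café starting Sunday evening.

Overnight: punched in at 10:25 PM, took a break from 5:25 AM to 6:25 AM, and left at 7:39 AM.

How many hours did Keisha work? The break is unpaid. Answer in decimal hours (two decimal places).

8.23 hours

Overnight: 10:25 PM → midnight = 1 h 35 min; midnight → 7:39 AM = 7 h 39 min; span 9 h 14 min; less 60 min break → 8 h 14 min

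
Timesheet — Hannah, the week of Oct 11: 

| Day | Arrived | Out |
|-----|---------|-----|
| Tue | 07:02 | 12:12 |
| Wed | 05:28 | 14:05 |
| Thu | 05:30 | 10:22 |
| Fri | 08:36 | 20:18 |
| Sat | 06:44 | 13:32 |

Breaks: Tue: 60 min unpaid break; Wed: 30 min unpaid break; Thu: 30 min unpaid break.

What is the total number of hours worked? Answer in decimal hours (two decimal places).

35.15 hours

Tue: 07:02–12:12 = 5 h 10 min; less 60 min break → 4 h 10 min
Wed: 05:28–14:05 = 8 h 37 min; less 30 min break → 8 h 7 min
Thu: 05:30–10:22 = 4 h 52 min; less 30 min break → 4 h 22 min
Fri: 08:36–20:18 = 11 h 42 min
Sat: 06:44–13:32 = 6 h 48 min
Total: 4 h 10 min + 8 h 7 min + 4 h 22 min + 11 h 42 min + 6 h 48 min = 35 h 9 min.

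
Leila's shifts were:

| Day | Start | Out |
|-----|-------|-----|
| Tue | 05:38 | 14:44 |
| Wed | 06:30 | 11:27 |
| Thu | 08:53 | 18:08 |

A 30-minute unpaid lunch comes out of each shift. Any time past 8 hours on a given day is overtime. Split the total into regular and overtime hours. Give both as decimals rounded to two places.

Regular 20.45 hours, overtime 1.35 hours

Tue: 05:38–14:44 = 9 h 6 min; less 30 min break → 8 h 36 min
Wed: 06:30–11:27 = 4 h 57 min; less 30 min break → 4 h 27 min
Thu: 08:53–18:08 = 9 h 15 min; less 30 min break → 8 h 45 min
Tue reg 8 h 0 min / OT 0 h 36 min; Wed reg 4 h 27 min / OT 0 h 0 min; Thu reg 8 h 0 min / OT 0 h 45 min.
Totals: regular 20 h 27 min, overtime 1 h 21 min.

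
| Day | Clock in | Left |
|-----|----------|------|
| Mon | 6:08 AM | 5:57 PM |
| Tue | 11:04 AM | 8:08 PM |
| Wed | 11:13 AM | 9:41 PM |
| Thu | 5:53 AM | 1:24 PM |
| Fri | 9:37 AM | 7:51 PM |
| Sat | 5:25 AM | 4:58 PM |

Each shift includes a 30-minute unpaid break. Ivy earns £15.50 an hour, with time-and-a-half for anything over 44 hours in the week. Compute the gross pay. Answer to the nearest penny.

£999.36

Mon: 6:08 AM–5:57 PM = 11 h 49 min; less 30 min break → 11 h 19 min
Tue: 11:04 AM–8:08 PM = 9 h 4 min; less 30 min break → 8 h 34 min
Wed: 11:13 AM–9:41 PM = 10 h 28 min; less 30 min break → 9 h 58 min
Thu: 5:53 AM–1:24 PM = 7 h 31 min; less 30 min break → 7 h 1 min
Fri: 9:37 AM–7:51 PM = 10 h 14 min; less 30 min break → 9 h 44 min
Sat: 5:25 AM–4:58 PM = 11 h 33 min; less 30 min break → 11 h 3 min
Total worked: 57 h 39 min = 3459 min.
Regular 44 h 0 min = 2640 min at £15.50/h; overtime 13 h 39 min = 819 min at £23.25/h.
Pay = (2640 × £15.50 + 819 × £23.25) ÷ 60 = £999.36.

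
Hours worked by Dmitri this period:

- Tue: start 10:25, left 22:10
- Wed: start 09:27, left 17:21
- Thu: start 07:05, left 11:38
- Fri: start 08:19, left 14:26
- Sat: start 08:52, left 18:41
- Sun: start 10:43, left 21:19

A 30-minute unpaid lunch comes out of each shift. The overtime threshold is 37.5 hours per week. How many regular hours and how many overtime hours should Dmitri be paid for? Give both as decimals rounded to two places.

Regular 37.50 hours, overtime 10.23 hours

Tue: 10:25–22:10 = 11 h 45 min; less 30 min break → 11 h 15 min
Wed: 09:27–17:21 = 7 h 54 min; less 30 min break → 7 h 24 min
Thu: 07:05–11:38 = 4 h 33 min; less 30 min break → 4 h 3 min
Fri: 08:19–14:26 = 6 h 7 min; less 30 min break → 5 h 37 min
Sat: 08:52–18:41 = 9 h 49 min; less 30 min break → 9 h 19 min
Sun: 10:43–21:19 = 10 h 36 min; less 30 min break → 10 h 6 min
Total worked: 47 h 44 min = 47.73 h.
Threshold 37.5 h → overtime 10 h 14 min, regular 37 h 30 min.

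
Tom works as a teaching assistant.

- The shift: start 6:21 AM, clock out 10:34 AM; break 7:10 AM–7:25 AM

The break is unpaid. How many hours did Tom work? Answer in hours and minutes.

The shift: 6:21 AM–10:34 AM = 4 h 13 min; less 15 min break → 3 h 58 min

3 h 58 min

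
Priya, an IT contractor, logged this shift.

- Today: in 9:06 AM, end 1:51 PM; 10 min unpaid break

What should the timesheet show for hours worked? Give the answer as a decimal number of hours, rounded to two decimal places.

Today: 9:06 AM–1:51 PM = 4 h 45 min; less 10 min break → 4 h 35 min

4.58 hours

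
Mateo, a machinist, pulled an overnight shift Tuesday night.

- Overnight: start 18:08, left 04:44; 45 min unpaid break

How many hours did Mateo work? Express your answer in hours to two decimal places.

Overnight: 18:08 → midnight = 5 h 52 min; midnight → 04:44 = 4 h 44 min; span 10 h 36 min; less 45 min break → 9 h 51 min

9.85 hours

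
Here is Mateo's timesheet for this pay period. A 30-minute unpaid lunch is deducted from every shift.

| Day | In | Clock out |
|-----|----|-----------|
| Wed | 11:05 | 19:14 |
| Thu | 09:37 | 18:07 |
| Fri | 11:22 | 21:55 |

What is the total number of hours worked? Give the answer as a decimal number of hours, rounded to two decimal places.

25.70 hours

Wed: 11:05–19:14 = 8 h 9 min; less 30 min break → 7 h 39 min
Thu: 09:37–18:07 = 8 h 30 min; less 30 min break → 8 h 0 min
Fri: 11:22–21:55 = 10 h 33 min; less 30 min break → 10 h 3 min
Total: 7 h 39 min + 8 h 0 min + 10 h 3 min = 25 h 42 min.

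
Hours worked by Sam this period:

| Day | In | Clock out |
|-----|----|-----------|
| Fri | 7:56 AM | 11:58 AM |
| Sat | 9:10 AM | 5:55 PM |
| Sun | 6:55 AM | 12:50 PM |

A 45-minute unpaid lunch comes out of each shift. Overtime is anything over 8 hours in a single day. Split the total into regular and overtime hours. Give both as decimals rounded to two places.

Regular 16.45 hours, overtime 0.00 hours

Fri: 7:56 AM–11:58 AM = 4 h 2 min; less 45 min break → 3 h 17 min
Sat: 9:10 AM–5:55 PM = 8 h 45 min; less 45 min break → 8 h 0 min
Sun: 6:55 AM–12:50 PM = 5 h 55 min; less 45 min break → 5 h 10 min
Fri reg 3 h 17 min / OT 0 h 0 min; Sat reg 8 h 0 min / OT 0 h 0 min; Sun reg 5 h 10 min / OT 0 h 0 min.
Totals: regular 16 h 27 min, overtime 0 h 0 min.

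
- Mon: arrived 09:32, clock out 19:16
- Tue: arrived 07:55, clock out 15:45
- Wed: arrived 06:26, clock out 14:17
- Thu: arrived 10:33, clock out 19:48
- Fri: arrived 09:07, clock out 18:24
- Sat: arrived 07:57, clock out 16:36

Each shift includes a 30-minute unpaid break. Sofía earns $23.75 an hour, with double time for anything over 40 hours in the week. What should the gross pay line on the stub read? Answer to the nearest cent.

Mon: 09:32–19:16 = 9 h 44 min; less 30 min break → 9 h 14 min
Tue: 07:55–15:45 = 7 h 50 min; less 30 min break → 7 h 20 min
Wed: 06:26–14:17 = 7 h 51 min; less 30 min break → 7 h 21 min
Thu: 10:33–19:48 = 9 h 15 min; less 30 min break → 8 h 45 min
Fri: 09:07–18:24 = 9 h 17 min; less 30 min break → 8 h 47 min
Sat: 07:57–16:36 = 8 h 39 min; less 30 min break → 8 h 9 min
Total worked: 49 h 36 min = 2976 min.
Regular 40 h 0 min = 2400 min at $23.75/h; overtime 9 h 36 min = 576 min at $47.50/h.
Pay = (2400 × $23.75 + 576 × $47.50) ÷ 60 = $1406.00.

$1406.00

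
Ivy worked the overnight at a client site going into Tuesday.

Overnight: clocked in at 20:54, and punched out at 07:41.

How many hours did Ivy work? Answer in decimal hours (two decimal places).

10.78 hours

Overnight: 20:54 → midnight = 3 h 6 min; midnight → 07:41 = 7 h 41 min; span 10 h 47 min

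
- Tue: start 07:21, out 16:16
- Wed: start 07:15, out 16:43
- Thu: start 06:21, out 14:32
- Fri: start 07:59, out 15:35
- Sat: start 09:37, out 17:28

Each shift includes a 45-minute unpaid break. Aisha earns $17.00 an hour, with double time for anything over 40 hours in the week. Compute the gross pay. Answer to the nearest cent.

Tue: 07:21–16:16 = 8 h 55 min; less 45 min break → 8 h 10 min
Wed: 07:15–16:43 = 9 h 28 min; less 45 min break → 8 h 43 min
Thu: 06:21–14:32 = 8 h 11 min; less 45 min break → 7 h 26 min
Fri: 07:59–15:35 = 7 h 36 min; less 45 min break → 6 h 51 min
Sat: 09:37–17:28 = 7 h 51 min; less 45 min break → 7 h 6 min
Total worked: 38 h 16 min = 2296 min.
Regular 38 h 16 min = 2296 min at $17.00/h; overtime 0 h 0 min = 0 min at $34.00/h.
Pay = (2296 × $17.00 + 0 × $34.00) ÷ 60 = $650.53.

$650.53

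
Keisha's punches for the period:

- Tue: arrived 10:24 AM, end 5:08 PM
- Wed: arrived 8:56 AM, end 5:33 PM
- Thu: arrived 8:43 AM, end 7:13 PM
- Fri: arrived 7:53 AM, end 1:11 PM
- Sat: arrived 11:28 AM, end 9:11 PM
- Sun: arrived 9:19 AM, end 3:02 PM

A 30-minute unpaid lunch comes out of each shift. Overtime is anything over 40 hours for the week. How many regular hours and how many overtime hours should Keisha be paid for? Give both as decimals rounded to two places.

Tue: 10:24 AM–5:08 PM = 6 h 44 min; less 30 min break → 6 h 14 min
Wed: 8:56 AM–5:33 PM = 8 h 37 min; less 30 min break → 8 h 7 min
Thu: 8:43 AM–7:13 PM = 10 h 30 min; less 30 min break → 10 h 0 min
Fri: 7:53 AM–1:11 PM = 5 h 18 min; less 30 min break → 4 h 48 min
Sat: 11:28 AM–9:11 PM = 9 h 43 min; less 30 min break → 9 h 13 min
Sun: 9:19 AM–3:02 PM = 5 h 43 min; less 30 min break → 5 h 13 min
Total worked: 43 h 35 min = 43.58 h.
Threshold 40 h → overtime 3 h 35 min, regular 40 h 0 min.

Regular 40.00 hours, overtime 3.58 hours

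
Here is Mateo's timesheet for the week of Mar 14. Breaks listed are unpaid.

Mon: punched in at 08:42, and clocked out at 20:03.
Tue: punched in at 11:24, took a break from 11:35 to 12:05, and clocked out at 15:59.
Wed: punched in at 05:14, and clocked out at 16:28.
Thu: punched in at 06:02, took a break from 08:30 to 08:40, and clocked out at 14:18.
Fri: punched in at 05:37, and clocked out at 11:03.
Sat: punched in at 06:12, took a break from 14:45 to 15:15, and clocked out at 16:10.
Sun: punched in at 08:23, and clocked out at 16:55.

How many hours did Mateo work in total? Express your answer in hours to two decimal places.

58.20 hours

Mon: 08:42–20:03 = 11 h 21 min
Tue: 11:24–15:59 = 4 h 35 min; less 30 min break → 4 h 5 min
Wed: 05:14–16:28 = 11 h 14 min
Thu: 06:02–14:18 = 8 h 16 min; less 10 min break → 8 h 6 min
Fri: 05:37–11:03 = 5 h 26 min
Sat: 06:12–16:10 = 9 h 58 min; less 30 min break → 9 h 28 min
Sun: 08:23–16:55 = 8 h 32 min
Total: 11 h 21 min + 4 h 5 min + 11 h 14 min + 8 h 6 min + 5 h 26 min + 9 h 28 min + 8 h 32 min = 58 h 12 min.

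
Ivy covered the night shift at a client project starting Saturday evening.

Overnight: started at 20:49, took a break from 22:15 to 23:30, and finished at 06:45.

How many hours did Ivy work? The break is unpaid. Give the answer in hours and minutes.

8 h 41 min

Overnight: 20:49 → midnight = 3 h 11 min; midnight → 06:45 = 6 h 45 min; span 9 h 56 min; less 75 min break → 8 h 41 min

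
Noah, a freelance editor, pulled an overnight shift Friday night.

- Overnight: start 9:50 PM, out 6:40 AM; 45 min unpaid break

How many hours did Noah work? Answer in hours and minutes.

Overnight: 9:50 PM → midnight = 2 h 10 min; midnight → 6:40 AM = 6 h 40 min; span 8 h 50 min; less 45 min break → 8 h 5 min

8 h 5 min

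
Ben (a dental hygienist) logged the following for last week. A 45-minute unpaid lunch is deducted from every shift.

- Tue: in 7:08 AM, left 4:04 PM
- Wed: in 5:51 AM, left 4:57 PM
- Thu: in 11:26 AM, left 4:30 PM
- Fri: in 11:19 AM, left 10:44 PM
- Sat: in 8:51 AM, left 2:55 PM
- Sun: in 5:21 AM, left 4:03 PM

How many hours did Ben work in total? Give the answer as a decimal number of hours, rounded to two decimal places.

48.78 hours

Tue: 7:08 AM–4:04 PM = 8 h 56 min; less 45 min break → 8 h 11 min
Wed: 5:51 AM–4:57 PM = 11 h 6 min; less 45 min break → 10 h 21 min
Thu: 11:26 AM–4:30 PM = 5 h 4 min; less 45 min break → 4 h 19 min
Fri: 11:19 AM–10:44 PM = 11 h 25 min; less 45 min break → 10 h 40 min
Sat: 8:51 AM–2:55 PM = 6 h 4 min; less 45 min break → 5 h 19 min
Sun: 5:21 AM–4:03 PM = 10 h 42 min; less 45 min break → 9 h 57 min
Total: 8 h 11 min + 10 h 21 min + 4 h 19 min + 10 h 40 min + 5 h 19 min + 9 h 57 min = 48 h 47 min.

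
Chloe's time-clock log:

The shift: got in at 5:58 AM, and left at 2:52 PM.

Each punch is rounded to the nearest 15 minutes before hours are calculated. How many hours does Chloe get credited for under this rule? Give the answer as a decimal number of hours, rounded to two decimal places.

The shift: in 5:58 AM→6:00 AM, out 2:52 PM→2:45 PM; 8 h 45 min

8.75 hours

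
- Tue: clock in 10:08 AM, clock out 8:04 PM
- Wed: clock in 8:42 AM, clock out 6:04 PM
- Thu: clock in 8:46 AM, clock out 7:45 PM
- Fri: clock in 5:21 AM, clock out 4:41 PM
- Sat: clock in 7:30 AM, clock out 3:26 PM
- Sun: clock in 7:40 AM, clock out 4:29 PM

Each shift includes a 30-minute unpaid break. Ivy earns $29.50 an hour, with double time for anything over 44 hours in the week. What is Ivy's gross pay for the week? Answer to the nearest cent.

Tue: 10:08 AM–8:04 PM = 9 h 56 min; less 30 min break → 9 h 26 min
Wed: 8:42 AM–6:04 PM = 9 h 22 min; less 30 min break → 8 h 52 min
Thu: 8:46 AM–7:45 PM = 10 h 59 min; less 30 min break → 10 h 29 min
Fri: 5:21 AM–4:41 PM = 11 h 20 min; less 30 min break → 10 h 50 min
Sat: 7:30 AM–3:26 PM = 7 h 56 min; less 30 min break → 7 h 26 min
Sun: 7:40 AM–4:29 PM = 8 h 49 min; less 30 min break → 8 h 19 min
Total worked: 55 h 22 min = 3322 min.
Regular 44 h 0 min = 2640 min at $29.50/h; overtime 11 h 22 min = 682 min at $59.00/h.
Pay = (2640 × $29.50 + 682 × $59.00) ÷ 60 = $1968.63.

$1968.63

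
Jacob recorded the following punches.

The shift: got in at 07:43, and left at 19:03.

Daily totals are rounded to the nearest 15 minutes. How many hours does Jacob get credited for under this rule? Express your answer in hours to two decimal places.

11.25 hours

The shift: 07:43–19:03 = 11 h 20 min → rounds to 11 h 15 min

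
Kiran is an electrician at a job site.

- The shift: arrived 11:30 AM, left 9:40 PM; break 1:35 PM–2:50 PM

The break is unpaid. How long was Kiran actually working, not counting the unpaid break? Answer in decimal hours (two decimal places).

The shift: 11:30 AM–9:40 PM = 10 h 10 min; less 75 min break → 8 h 55 min

8.92 hours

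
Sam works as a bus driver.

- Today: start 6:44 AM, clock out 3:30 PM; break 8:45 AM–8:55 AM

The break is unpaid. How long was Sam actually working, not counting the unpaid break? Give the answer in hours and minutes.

8 h 36 min

Today: 6:44 AM–3:30 PM = 8 h 46 min; less 10 min break → 8 h 36 min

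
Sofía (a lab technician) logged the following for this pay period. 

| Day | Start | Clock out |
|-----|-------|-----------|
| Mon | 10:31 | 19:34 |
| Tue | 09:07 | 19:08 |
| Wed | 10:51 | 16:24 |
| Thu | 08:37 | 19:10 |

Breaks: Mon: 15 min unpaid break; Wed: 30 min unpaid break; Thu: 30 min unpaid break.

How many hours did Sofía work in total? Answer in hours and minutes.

Mon: 10:31–19:34 = 9 h 3 min; less 15 min break → 8 h 48 min
Tue: 09:07–19:08 = 10 h 1 min
Wed: 10:51–16:24 = 5 h 33 min; less 30 min break → 5 h 3 min
Thu: 08:37–19:10 = 10 h 33 min; less 30 min break → 10 h 3 min
Total: 8 h 48 min + 10 h 1 min + 5 h 3 min + 10 h 3 min = 33 h 55 min.

33 h 55 min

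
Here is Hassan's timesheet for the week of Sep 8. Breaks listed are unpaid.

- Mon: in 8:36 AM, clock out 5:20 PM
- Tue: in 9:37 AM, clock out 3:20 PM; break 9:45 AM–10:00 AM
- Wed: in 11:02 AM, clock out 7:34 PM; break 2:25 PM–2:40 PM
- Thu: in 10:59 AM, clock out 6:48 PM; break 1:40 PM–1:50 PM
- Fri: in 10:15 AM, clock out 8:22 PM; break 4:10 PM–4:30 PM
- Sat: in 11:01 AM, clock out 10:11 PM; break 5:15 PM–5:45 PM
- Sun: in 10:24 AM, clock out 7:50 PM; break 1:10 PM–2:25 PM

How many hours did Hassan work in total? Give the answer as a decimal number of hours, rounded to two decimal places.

Mon: 8:36 AM–5:20 PM = 8 h 44 min
Tue: 9:37 AM–3:20 PM = 5 h 43 min; less 15 min break → 5 h 28 min
Wed: 11:02 AM–7:34 PM = 8 h 32 min; less 15 min break → 8 h 17 min
Thu: 10:59 AM–6:48 PM = 7 h 49 min; less 10 min break → 7 h 39 min
Fri: 10:15 AM–8:22 PM = 10 h 7 min; less 20 min break → 9 h 47 min
Sat: 11:01 AM–10:11 PM = 11 h 10 min; less 30 min break → 10 h 40 min
Sun: 10:24 AM–7:50 PM = 9 h 26 min; less 75 min break → 8 h 11 min
Total: 8 h 44 min + 5 h 28 min + 8 h 17 min + 7 h 39 min + 9 h 47 min + 10 h 40 min + 8 h 11 min = 58 h 46 min.

58.77 hours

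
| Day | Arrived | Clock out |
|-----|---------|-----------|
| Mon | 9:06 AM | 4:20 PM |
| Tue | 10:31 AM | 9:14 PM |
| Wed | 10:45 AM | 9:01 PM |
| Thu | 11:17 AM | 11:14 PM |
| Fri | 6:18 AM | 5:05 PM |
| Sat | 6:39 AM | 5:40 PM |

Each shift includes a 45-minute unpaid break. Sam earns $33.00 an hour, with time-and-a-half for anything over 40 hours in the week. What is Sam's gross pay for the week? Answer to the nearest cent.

Mon: 9:06 AM–4:20 PM = 7 h 14 min; less 45 min break → 6 h 29 min
Tue: 10:31 AM–9:14 PM = 10 h 43 min; less 45 min break → 9 h 58 min
Wed: 10:45 AM–9:01 PM = 10 h 16 min; less 45 min break → 9 h 31 min
Thu: 11:17 AM–11:14 PM = 11 h 57 min; less 45 min break → 11 h 12 min
Fri: 6:18 AM–5:05 PM = 10 h 47 min; less 45 min break → 10 h 2 min
Sat: 6:39 AM–5:40 PM = 11 h 1 min; less 45 min break → 10 h 16 min
Total worked: 57 h 28 min = 3448 min.
Regular 40 h 0 min = 2400 min at $33.00/h; overtime 17 h 28 min = 1048 min at $49.50/h.
Pay = (2400 × $33.00 + 1048 × $49.50) ÷ 60 = $2184.60.

$2184.60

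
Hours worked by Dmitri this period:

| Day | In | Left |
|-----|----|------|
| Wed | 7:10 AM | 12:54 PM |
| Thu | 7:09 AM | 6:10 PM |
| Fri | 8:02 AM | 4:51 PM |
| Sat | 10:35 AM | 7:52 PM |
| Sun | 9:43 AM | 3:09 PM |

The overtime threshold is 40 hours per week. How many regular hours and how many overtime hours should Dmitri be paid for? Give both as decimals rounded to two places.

Regular 40.00 hours, overtime 0.28 hours

Wed: 7:10 AM–12:54 PM = 5 h 44 min
Thu: 7:09 AM–6:10 PM = 11 h 1 min
Fri: 8:02 AM–4:51 PM = 8 h 49 min
Sat: 10:35 AM–7:52 PM = 9 h 17 min
Sun: 9:43 AM–3:09 PM = 5 h 26 min
Total worked: 40 h 17 min = 40.28 h.
Threshold 40 h → overtime 0 h 17 min, regular 40 h 0 min.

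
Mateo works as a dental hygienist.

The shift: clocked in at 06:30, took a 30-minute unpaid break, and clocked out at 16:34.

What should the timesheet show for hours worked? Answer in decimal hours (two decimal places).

The shift: 06:30–16:34 = 10 h 4 min; less 30 min break → 9 h 34 min

9.57 hours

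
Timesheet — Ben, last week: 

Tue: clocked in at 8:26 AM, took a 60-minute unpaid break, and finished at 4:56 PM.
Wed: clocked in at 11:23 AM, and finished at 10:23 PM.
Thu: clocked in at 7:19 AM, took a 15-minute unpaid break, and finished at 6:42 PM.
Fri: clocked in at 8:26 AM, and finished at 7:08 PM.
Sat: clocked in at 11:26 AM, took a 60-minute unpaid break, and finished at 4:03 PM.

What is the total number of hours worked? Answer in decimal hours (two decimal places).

43.95 hours

Tue: 8:26 AM–4:56 PM = 8 h 30 min; less 60 min break → 7 h 30 min
Wed: 11:23 AM–10:23 PM = 11 h 0 min
Thu: 7:19 AM–6:42 PM = 11 h 23 min; less 15 min break → 11 h 8 min
Fri: 8:26 AM–7:08 PM = 10 h 42 min
Sat: 11:26 AM–4:03 PM = 4 h 37 min; less 60 min break → 3 h 37 min
Total: 7 h 30 min + 11 h 0 min + 11 h 8 min + 10 h 42 min + 3 h 37 min = 43 h 57 min.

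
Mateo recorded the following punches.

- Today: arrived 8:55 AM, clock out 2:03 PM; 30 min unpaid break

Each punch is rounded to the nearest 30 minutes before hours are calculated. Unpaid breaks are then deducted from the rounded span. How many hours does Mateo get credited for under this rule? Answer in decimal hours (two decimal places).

4.50 hours

Today: in 8:55 AM→9:00 AM, out 2:03 PM→2:00 PM; 5 h 0 min − 30 min = 4 h 30 min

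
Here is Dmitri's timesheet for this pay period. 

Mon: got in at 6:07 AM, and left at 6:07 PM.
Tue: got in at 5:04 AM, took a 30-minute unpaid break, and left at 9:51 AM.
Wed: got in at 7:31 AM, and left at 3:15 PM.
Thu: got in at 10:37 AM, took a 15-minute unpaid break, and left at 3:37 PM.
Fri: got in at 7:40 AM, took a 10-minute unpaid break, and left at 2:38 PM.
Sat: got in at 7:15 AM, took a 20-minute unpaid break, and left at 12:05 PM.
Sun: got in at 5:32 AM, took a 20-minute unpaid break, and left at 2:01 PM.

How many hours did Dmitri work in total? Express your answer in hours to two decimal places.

48.22 hours

Mon: 6:07 AM–6:07 PM = 12 h 0 min
Tue: 5:04 AM–9:51 AM = 4 h 47 min; less 30 min break → 4 h 17 min
Wed: 7:31 AM–3:15 PM = 7 h 44 min
Thu: 10:37 AM–3:37 PM = 5 h 0 min; less 15 min break → 4 h 45 min
Fri: 7:40 AM–2:38 PM = 6 h 58 min; less 10 min break → 6 h 48 min
Sat: 7:15 AM–12:05 PM = 4 h 50 min; less 20 min break → 4 h 30 min
Sun: 5:32 AM–2:01 PM = 8 h 29 min; less 20 min break → 8 h 9 min
Total: 12 h 0 min + 4 h 17 min + 7 h 44 min + 4 h 45 min + 6 h 48 min + 4 h 30 min + 8 h 9 min = 48 h 13 min.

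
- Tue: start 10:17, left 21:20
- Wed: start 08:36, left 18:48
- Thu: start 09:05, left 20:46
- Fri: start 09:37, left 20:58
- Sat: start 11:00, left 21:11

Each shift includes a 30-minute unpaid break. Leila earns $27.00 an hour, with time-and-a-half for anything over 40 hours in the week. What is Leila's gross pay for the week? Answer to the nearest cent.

Tue: 10:17–21:20 = 11 h 3 min; less 30 min break → 10 h 33 min
Wed: 08:36–18:48 = 10 h 12 min; less 30 min break → 9 h 42 min
Thu: 09:05–20:46 = 11 h 41 min; less 30 min break → 11 h 11 min
Fri: 09:37–20:58 = 11 h 21 min; less 30 min break → 10 h 51 min
Sat: 11:00–21:11 = 10 h 11 min; less 30 min break → 9 h 41 min
Total worked: 51 h 58 min = 3118 min.
Regular 40 h 0 min = 2400 min at $27.00/h; overtime 11 h 58 min = 718 min at $40.50/h.
Pay = (2400 × $27.00 + 718 × $40.50) ÷ 60 = $1564.65.

$1564.65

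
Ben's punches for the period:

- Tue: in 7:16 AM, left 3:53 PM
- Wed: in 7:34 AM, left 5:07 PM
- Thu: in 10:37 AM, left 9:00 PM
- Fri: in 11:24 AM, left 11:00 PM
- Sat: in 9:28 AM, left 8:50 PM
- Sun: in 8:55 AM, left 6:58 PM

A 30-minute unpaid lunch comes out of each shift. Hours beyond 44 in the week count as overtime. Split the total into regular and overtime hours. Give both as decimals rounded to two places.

Tue: 7:16 AM–3:53 PM = 8 h 37 min; less 30 min break → 8 h 7 min
Wed: 7:34 AM–5:07 PM = 9 h 33 min; less 30 min break → 9 h 3 min
Thu: 10:37 AM–9:00 PM = 10 h 23 min; less 30 min break → 9 h 53 min
Fri: 11:24 AM–11:00 PM = 11 h 36 min; less 30 min break → 11 h 6 min
Sat: 9:28 AM–8:50 PM = 11 h 22 min; less 30 min break → 10 h 52 min
Sun: 8:55 AM–6:58 PM = 10 h 3 min; less 30 min break → 9 h 33 min
Total worked: 58 h 34 min = 58.57 h.
Threshold 44 h → overtime 14 h 34 min, regular 44 h 0 min.

Regular 44.00 hours, overtime 14.57 hours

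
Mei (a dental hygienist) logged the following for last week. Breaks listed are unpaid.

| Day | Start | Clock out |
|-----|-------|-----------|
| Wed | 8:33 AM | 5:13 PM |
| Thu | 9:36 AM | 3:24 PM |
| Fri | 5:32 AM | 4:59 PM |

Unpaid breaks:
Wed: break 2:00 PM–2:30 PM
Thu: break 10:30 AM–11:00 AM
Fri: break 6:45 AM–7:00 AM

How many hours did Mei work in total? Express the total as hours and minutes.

24 h 40 min

Wed: 8:33 AM–5:13 PM = 8 h 40 min; less 30 min break → 8 h 10 min
Thu: 9:36 AM–3:24 PM = 5 h 48 min; less 30 min break → 5 h 18 min
Fri: 5:32 AM–4:59 PM = 11 h 27 min; less 15 min break → 11 h 12 min
Total: 8 h 10 min + 5 h 18 min + 11 h 12 min = 24 h 40 min.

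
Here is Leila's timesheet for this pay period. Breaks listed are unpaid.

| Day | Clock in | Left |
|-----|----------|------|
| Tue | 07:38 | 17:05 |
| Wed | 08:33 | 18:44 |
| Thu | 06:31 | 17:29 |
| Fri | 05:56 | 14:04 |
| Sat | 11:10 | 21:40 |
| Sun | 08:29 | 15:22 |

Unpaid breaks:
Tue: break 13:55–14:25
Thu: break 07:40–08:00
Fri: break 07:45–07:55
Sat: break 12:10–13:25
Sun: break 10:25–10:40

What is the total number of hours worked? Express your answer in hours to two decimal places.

53.62 hours

Tue: 07:38–17:05 = 9 h 27 min; less 30 min break → 8 h 57 min
Wed: 08:33–18:44 = 10 h 11 min
Thu: 06:31–17:29 = 10 h 58 min; less 20 min break → 10 h 38 min
Fri: 05:56–14:04 = 8 h 8 min; less 10 min break → 7 h 58 min
Sat: 11:10–21:40 = 10 h 30 min; less 75 min break → 9 h 15 min
Sun: 08:29–15:22 = 6 h 53 min; less 15 min break → 6 h 38 min
Total: 8 h 57 min + 10 h 11 min + 10 h 38 min + 7 h 58 min + 9 h 15 min + 6 h 38 min = 53 h 37 min.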